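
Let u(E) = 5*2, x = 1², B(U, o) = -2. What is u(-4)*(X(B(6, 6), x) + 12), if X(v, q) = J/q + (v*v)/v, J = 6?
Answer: 160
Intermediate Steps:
x = 1
u(E) = 10
X(v, q) = v + 6/q (X(v, q) = 6/q + (v*v)/v = 6/q + v²/v = 6/q + v = v + 6/q)
u(-4)*(X(B(6, 6), x) + 12) = 10*((-2 + 6/1) + 12) = 10*((-2 + 6*1) + 12) = 10*((-2 + 6) + 12) = 10*(4 + 12) = 10*16 = 160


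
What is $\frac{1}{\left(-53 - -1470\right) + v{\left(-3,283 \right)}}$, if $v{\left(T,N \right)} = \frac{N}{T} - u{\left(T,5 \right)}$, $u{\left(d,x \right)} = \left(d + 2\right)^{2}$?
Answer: $\frac{3}{3965} \approx 0.00075662$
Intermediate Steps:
$u{\left(d,x \right)} = \left(2 + d\right)^{2}$
$v{\left(T,N \right)} = - \left(2 + T\right)^{2} + \frac{N}{T}$ ($v{\left(T,N \right)} = \frac{N}{T} - \left(2 + T\right)^{2} = - \left(2 + T\right)^{2} + \frac{N}{T}$)
$\frac{1}{\left(-53 - -1470\right) + v{\left(-3,283 \right)}} = \frac{1}{\left(-53 - -1470\right) - \left(\frac{283}{3} + \left(2 - 3\right)^{2}\right)} = \frac{1}{\left(-53 + 1470\right) + \left(- \left(-1\right)^{2} + 283 \left(- \frac{1}{3}\right)\right)} = \frac{1}{1417 - \frac{286}{3}} = \frac{1}{\frac{3965}{3}} = \frac{3}{3965}$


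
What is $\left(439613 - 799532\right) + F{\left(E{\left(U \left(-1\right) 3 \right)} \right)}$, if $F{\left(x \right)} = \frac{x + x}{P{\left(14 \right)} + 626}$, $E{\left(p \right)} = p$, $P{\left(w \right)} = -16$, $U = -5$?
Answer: $- \frac{21955056}{61} \approx -3.5992 \cdot 10^{5}$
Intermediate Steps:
$F{\left(x \right)} = \frac{x}{305}$ ($F{\left(x \right)} = \frac{x + x}{-16 + 626} = \frac{2 x}{610} = 2 x \frac{1}{610} = \frac{x}{305}$)
$\left(439613 - 799532\right) + F{\left(E{\left(U \left(-1\right) 3 \right)} \right)} = \left(439613 - 799532\right) + \frac{\left(-5\right) \left(-1\right) 3}{305} = -359919 + \frac{5 \cdot 3}{305} = -359919 + \frac{1}{305} \cdot 15 = -359919 + \frac{3}{61} = - \frac{21955056}{61}$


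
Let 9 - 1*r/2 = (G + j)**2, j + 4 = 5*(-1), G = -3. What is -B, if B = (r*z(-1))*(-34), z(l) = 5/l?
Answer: 45900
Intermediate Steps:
j = -9 (j = -4 + 5*(-1) = -4 - 5 = -9)
r = -270 (r = 18 - 2*(-3 - 9)**2 = 18 - 2*(-12)**2 = 18 - 2*144 = 18 - 288 = -270)
B = -45900 (B = -1350/(-1)*(-34) = -1350*(-1)*(-34) = -270*(-5)*(-34) = 1350*(-34) = -45900)
-B = -1*(-45900) = 45900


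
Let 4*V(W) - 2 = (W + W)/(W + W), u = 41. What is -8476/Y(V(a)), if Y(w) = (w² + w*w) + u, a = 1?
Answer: -67808/337 ≈ -201.21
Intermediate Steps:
V(W) = ¾ (V(W) = ½ + ((W + W)/(W + W))/4 = ½ + ((2*W)/((2*W)))/4 = ½ + ((2*W)*(1/(2*W)))/4 = ½ + (¼)*1 = ½ + ¼ = ¾)
Y(w) = 41 + 2*w² (Y(w) = (w² + w*w) + 41 = (w² + w²) + 41 = 2*w² + 41 = 41 + 2*w²)
-8476/Y(V(a)) = -8476/(41 + 2*(¾)²) = -8476/(41 + 2*(9/16)) = -8476/(41 + 9/8) = -8476/337/8 = -8476*8/337 = -67808/337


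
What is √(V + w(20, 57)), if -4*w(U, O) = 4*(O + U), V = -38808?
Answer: I*√38885 ≈ 197.19*I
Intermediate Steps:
w(U, O) = -O - U (w(U, O) = -(O + U) = -(4*O + 4*U)/4 = -O - U)
√(V + w(20, 57)) = √(-38808 + (-1*57 - 1*20)) = √(-38808 + (-57 - 20)) = √(-38808 - 77) = √(-38885) = I*√38885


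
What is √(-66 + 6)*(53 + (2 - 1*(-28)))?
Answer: 166*I*√15 ≈ 642.92*I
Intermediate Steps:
√(-66 + 6)*(53 + (2 - 1*(-28))) = √(-60)*(53 + (2 + 28)) = (2*I*√15)*(53 + 30) = (2*I*√15)*83 = 166*I*√15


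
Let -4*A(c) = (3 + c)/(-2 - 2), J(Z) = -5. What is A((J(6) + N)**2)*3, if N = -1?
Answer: 117/16 ≈ 7.3125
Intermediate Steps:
A(c) = 3/16 + c/16 (A(c) = -(3 + c)/(4*(-2 - 2)) = -(3 + c)/(4*(-4)) = -(3 + c)*(-1)/(4*4) = -(-3/4 - c/4)/4 = 3/16 + c/16)
A((J(6) + N)**2)*3 = (3/16 + (-5 - 1)**2/16)*3 = (3/16 + (1/16)*(-6)**2)*3 = (3/16 + (1/16)*36)*3 = (3/16 + 9/4)*3 = (39/16)*3 = 117/16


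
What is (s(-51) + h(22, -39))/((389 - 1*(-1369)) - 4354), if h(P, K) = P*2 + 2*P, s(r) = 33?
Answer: -11/236 ≈ -0.046610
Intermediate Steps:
h(P, K) = 4*P (h(P, K) = 2*P + 2*P = 4*P)
(s(-51) + h(22, -39))/((389 - 1*(-1369)) - 4354) = (33 + 4*22)/((389 - 1*(-1369)) - 4354) = (33 + 88)/((389 + 1369) - 4354) = 121/(1758 - 4354) = 121/(-2596) = 121*(-1/2596) = -11/236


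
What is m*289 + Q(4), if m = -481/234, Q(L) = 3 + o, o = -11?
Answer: -10837/18 ≈ -602.06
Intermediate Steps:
Q(L) = -8 (Q(L) = 3 - 11 = -8)
m = -37/18 (m = -481*1/234 = -37/18 ≈ -2.0556)
m*289 + Q(4) = -37/18*289 - 8 = -10693/18 - 8 = -10837/18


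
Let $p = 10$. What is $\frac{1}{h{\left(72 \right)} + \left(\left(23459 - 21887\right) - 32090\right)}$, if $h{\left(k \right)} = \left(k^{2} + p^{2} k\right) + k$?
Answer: $- \frac{1}{18062} \approx -5.5365 \cdot 10^{-5}$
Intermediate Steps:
$h{\left(k \right)} = k^{2} + 101 k$ ($h{\left(k \right)} = \left(k^{2} + 10^{2} k\right) + k = \left(k^{2} + 100 k\right) + k = k^{2} + 101 k$)
$\frac{1}{h{\left(72 \right)} + \left(\left(23459 - 21887\right) - 32090\right)} = \frac{1}{72 \left(101 + 72\right) + \left(\left(23459 - 21887\right) - 32090\right)} = \frac{1}{72 \cdot 173 + \left(1572 - 32090\right)} = \frac{1}{12456 - 30518} = \frac{1}{-18062} = - \frac{1}{18062}$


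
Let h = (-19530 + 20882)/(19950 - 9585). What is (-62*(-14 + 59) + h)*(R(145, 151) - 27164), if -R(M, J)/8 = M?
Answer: 819045051352/10365 ≈ 7.9020e+7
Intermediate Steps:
R(M, J) = -8*M
h = 1352/10365 ≈ 0.13044
(-62*(-14 + 59) + h)*(R(145, 151) - 27164) = (-62*(-14 + 59) + 1352/10365)*(-8*145 - 27164) = (-62*45 + 1352/10365)*(-1160 - 27164) = (-2790 + 1352/10365)*(-28324) = -28916998/10365*(-28324) = 819045051352/10365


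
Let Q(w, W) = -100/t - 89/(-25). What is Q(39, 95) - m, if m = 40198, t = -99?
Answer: -99478739/2475 ≈ -40193.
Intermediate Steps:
Q(w, W) = 11311/2475 (Q(w, W) = -100/(-99) - 89/(-25) = -100*(-1/99) - 89*(-1/25) = 100/99 + 89/25 = 11311/2475)
Q(39, 95) - m = 11311/2475 - 1*40198 = 11311/2475 - 40198 = -99478739/2475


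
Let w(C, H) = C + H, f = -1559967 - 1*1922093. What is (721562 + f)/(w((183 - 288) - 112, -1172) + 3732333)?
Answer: -460083/621824 ≈ -0.73989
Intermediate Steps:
f = -3482060 (f = -1559967 - 1922093 = -3482060)
(721562 + f)/(w((183 - 288) - 112, -1172) + 3732333) = (721562 - 3482060)/((((183 - 288) - 112) - 1172) + 3732333) = -2760498/(((-105 - 112) - 1172) + 3732333) = -2760498/((-217 - 1172) + 3732333) = -2760498/(-1389 + 3732333) = -2760498/3730944 = -2760498*1/3730944 = -460083/621824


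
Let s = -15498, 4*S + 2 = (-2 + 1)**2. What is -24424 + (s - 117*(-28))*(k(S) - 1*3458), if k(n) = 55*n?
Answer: 84814609/2 ≈ 4.2407e+7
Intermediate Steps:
S = -1/4 (S = -1/2 + (-2 + 1)**2/4 = -1/2 + (1/4)*(-1)**2 = -1/2 + (1/4)*1 = -1/2 + 1/4 = -1/4 ≈ -0.25000)
-24424 + (s - 117*(-28))*(k(S) - 1*3458) = -24424 + (-15498 - 117*(-28))*(55*(-1/4) - 1*3458) = -24424 + (-15498 + 3276)*(-55/4 - 3458) = -24424 - 12222*(-13887/4) = -24424 + 84863457/2 = 84814609/2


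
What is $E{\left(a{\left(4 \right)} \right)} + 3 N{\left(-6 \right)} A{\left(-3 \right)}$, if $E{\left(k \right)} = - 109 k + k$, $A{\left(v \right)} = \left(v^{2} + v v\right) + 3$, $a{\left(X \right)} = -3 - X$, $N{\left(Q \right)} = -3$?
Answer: $567$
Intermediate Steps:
$A{\left(v \right)} = 3 + 2 v^{2}$ ($A{\left(v \right)} = \left(v^{2} + v^{2}\right) + 3 = 2 v^{2} + 3 = 3 + 2 v^{2}$)
$E{\left(k \right)} = - 108 k$
$E{\left(a{\left(4 \right)} \right)} + 3 N{\left(-6 \right)} A{\left(-3 \right)} = - 108 \left(-3 - 4\right) + 3 \left(-3\right) \left(3 + 2 \left(-3\right)^{2}\right) = - 108 \left(-3 - 4\right) - 9 \left(3 + 2 \cdot 9\right) = \left(-108\right) \left(-7\right) - 9 \left(3 + 18\right) = 756 - 189 = 567$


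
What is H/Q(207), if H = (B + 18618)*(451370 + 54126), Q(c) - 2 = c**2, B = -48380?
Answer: -15044571952/42851 ≈ -3.5109e+5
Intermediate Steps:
Q(c) = 2 + c**2
H = -15044571952 (H = (-48380 + 18618)*(451370 + 54126) = -29762*505496 = -15044571952)
H/Q(207) = -15044571952/(2 + 207**2) = -15044571952/(2 + 42849) = -15044571952/42851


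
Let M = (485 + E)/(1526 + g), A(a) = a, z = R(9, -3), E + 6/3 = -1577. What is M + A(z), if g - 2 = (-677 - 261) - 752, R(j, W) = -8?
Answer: -101/81 ≈ -1.2469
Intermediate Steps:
E = -1579 (E = -2 - 1577 = -1579)
z = -8
g = -1688 (g = 2 + ((-677 - 261) - 752) = 2 + (-938 - 752) = 2 - 1690 = -1688)
M = 547/81 (M = (485 - 1579)/(1526 - 1688) = -1094/(-162) = -1094*(-1/162) = 547/81 ≈ 6.7531)
M + A(z) = 547/81 - 8 = -101/81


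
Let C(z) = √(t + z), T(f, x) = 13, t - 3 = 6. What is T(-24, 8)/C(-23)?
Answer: -13*I*√14/14 ≈ -3.4744*I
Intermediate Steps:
t = 9 (t = 3 + 6 = 9)
C(z) = √(9 + z)
T(-24, 8)/C(-23) = 13/(√(9 - 23)) = 13/(√(-14)) = 13/((I*√14)) = 13*(-I*√14/14) = -13*I*√14/14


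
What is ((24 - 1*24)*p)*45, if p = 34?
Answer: 0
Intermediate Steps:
((24 - 1*24)*p)*45 = ((24 - 1*24)*34)*45 = ((24 - 24)*34)*45 = (0*34)*45 = 0*45 = 0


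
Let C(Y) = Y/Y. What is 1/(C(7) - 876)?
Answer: -1/875 ≈ -0.0011429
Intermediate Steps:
C(Y) = 1
1/(C(7) - 876) = 1/(1 - 876) = 1/(-875) = -1/875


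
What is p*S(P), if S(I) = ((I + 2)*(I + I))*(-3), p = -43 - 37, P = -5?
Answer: 7200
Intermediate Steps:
p = -80
S(I) = -6*I*(2 + I) (S(I) = ((2 + I)*(2*I))*(-3) = (2*I*(2 + I))*(-3) = -6*I*(2 + I))
p*S(P) = -(-480)*(-5)*(2 - 5) = -(-480)*(-5)*(-3) = -80*(-90) = 7200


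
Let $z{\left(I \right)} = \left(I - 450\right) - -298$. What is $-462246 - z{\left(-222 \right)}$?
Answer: $-461872$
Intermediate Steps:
$z{\left(I \right)} = -152 + I$ ($z{\left(I \right)} = \left(-450 + I\right) + 298 = -152 + I$)
$-462246 - z{\left(-222 \right)} = -462246 - \left(-152 - 222\right) = -462246 - -374 = -462246 + 374 = -461872$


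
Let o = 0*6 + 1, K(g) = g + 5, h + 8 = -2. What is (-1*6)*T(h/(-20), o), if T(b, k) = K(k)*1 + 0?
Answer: -36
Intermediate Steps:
h = -10 (h = -8 - 2 = -10)
K(g) = 5 + g
o = 1 (o = 0 + 1 = 1)
T(b, k) = 5 + k (T(b, k) = (5 + k)*1 + 0 = (5 + k) + 0 = 5 + k)
(-1*6)*T(h/(-20), o) = (-1*6)*(5 + 1) = -6*6 = -36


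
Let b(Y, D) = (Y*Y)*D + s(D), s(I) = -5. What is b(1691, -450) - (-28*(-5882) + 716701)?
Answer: -1287647852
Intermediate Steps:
b(Y, D) = -5 + D*Y² (b(Y, D) = (Y*Y)*D - 5 = Y²*D - 5 = D*Y² - 5 = -5 + D*Y²)
b(1691, -450) - (-28*(-5882) + 716701) = (-5 - 450*1691²) - (-28*(-5882) + 716701) = (-5 - 450*2859481) - (164696 + 716701) = (-5 - 1286766450) - 1*881397 = -1286766455 - 881397 = -1287647852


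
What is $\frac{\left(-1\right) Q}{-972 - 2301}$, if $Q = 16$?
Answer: $\frac{16}{3273} \approx 0.0048885$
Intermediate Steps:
$\frac{\left(-1\right) Q}{-972 - 2301} = \frac{\left(-1\right) 16}{-972 - 2301} = - \frac{16}{-3273} = \left(-16\right) \left(- \frac{1}{3273}\right) = \frac{16}{3273}$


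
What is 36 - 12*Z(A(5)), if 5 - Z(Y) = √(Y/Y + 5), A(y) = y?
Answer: -24 + 12*√6 ≈ 5.3939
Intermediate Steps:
Z(Y) = 5 - √6 (Z(Y) = 5 - √(Y/Y + 5) = 5 - √(1 + 5) = 5 - √6)
36 - 12*Z(A(5)) = 36 - 12*(5 - √6) = 36 + (-60 + 12*√6) = -24 + 12*√6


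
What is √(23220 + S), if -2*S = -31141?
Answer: √155162/2 ≈ 196.95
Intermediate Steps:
S = 31141/2 (S = -½*(-31141) = 31141/2 ≈ 15571.)
√(23220 + S) = √(23220 + 31141/2) = √(77581/2) = √155162/2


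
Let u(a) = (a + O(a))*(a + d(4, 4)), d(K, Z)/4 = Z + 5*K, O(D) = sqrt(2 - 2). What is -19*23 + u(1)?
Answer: -340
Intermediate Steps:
O(D) = 0 (O(D) = sqrt(0) = 0)
d(K, Z) = 4*Z + 20*K (d(K, Z) = 4*(Z + 5*K) = 4*Z + 20*K)
u(a) = a*(96 + a) (u(a) = (a + 0)*(a + (4*4 + 20*4)) = a*(a + (16 + 80)) = a*(a + 96) = a*(96 + a))
-19*23 + u(1) = -19*23 + 1*(96 + 1) = -437 + 1*97 = -437 + 97 = -340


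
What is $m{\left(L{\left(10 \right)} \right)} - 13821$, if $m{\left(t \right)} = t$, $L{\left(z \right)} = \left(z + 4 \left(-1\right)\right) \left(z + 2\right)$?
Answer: $-13749$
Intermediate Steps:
$L{\left(z \right)} = \left(-4 + z\right) \left(2 + z\right)$ ($L{\left(z \right)} = \left(z - 4\right) \left(2 + z\right) = \left(-4 + z\right) \left(2 + z\right)$)
$m{\left(L{\left(10 \right)} \right)} - 13821 = \left(-8 + 10^{2} - 20\right) - 13821 = \left(-8 + 100 - 20\right) - 13821 = 72 - 13821 = -13749$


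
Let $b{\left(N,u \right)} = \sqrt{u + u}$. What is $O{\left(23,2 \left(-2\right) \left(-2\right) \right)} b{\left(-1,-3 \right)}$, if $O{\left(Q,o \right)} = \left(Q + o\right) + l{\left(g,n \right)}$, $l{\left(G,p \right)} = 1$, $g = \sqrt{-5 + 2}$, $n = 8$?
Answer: $32 i \sqrt{6} \approx 78.384 i$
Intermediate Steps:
$g = i \sqrt{3}$ ($g = \sqrt{-3} = i \sqrt{3} \approx 1.732 i$)
$b{\left(N,u \right)} = \sqrt{2} \sqrt{u}$ ($b{\left(N,u \right)} = \sqrt{2 u} = \sqrt{2} \sqrt{u}$)
$O{\left(Q,o \right)} = 1 + Q + o$ ($O{\left(Q,o \right)} = \left(Q + o\right) + 1 = 1 + Q + o$)
$O{\left(23,2 \left(-2\right) \left(-2\right) \right)} b{\left(-1,-3 \right)} = \left(1 + 23 + 2 \left(-2\right) \left(-2\right)\right) \sqrt{2} \sqrt{-3} = \left(1 + 23 - -8\right) \sqrt{2} i \sqrt{3} = \left(1 + 23 + 8\right) i \sqrt{6} = 32 i \sqrt{6}$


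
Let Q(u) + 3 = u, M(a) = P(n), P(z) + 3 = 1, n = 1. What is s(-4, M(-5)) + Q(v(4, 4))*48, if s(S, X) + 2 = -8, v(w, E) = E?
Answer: 38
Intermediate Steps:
P(z) = -2 (P(z) = -3 + 1 = -2)
M(a) = -2
s(S, X) = -10 (s(S, X) = -2 - 8 = -10)
Q(u) = -3 + u
s(-4, M(-5)) + Q(v(4, 4))*48 = -10 + (-3 + 4)*48 = -10 + 1*48 = -10 + 48 = 38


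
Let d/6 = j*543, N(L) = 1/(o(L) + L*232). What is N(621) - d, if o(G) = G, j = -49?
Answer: 23099079907/144693 ≈ 1.5964e+5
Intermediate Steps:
N(L) = 1/(233*L) (N(L) = 1/(L + L*232) = 1/(L + 232*L) = 1/(233*L))
d = -159642 (d = 6*(-49*543) = 6*(-26607) = -159642)
N(621) - d = (1/233)/621 - 1*(-159642) = (1/233)*(1/621) + 159642 = 1/144693 + 159642 = 23099079907/144693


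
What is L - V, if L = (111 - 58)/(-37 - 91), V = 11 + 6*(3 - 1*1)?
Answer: -2997/128 ≈ -23.414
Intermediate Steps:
V = 23 (V = 11 + 6*(3 - 1) = 11 + 6*2 = 11 + 12 = 23)
L = -53/128 (L = 53/(-128) = 53*(-1/128) = -53/128 ≈ -0.41406)
L - V = -53/128 - 1*23 = -53/128 - 23 = -2997/128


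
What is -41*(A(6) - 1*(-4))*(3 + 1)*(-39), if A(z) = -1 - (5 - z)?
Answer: 25584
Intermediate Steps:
A(z) = -6 + z (A(z) = -1 + (-5 + z) = -6 + z)
-41*(A(6) - 1*(-4))*(3 + 1)*(-39) = -41*((-6 + 6) - 1*(-4))*(3 + 1)*(-39) = -41*(0 + 4)*4*(-39) = -164*4*(-39) = -41*16*(-39) = -656*(-39) = 25584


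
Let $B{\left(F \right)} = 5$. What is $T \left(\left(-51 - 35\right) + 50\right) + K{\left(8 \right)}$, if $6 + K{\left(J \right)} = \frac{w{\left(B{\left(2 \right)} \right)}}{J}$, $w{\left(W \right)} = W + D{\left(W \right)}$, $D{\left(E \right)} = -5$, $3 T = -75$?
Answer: $894$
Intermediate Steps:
$T = -25$ ($T = \frac{1}{3} \left(-75\right) = -25$)
$w{\left(W \right)} = -5 + W$ ($w{\left(W \right)} = W - 5 = -5 + W$)
$K{\left(J \right)} = -6$ ($K{\left(J \right)} = -6 + \frac{-5 + 5}{J} = -6 + \frac{0}{J} = -6 + 0 = -6$)
$T \left(\left(-51 - 35\right) + 50\right) + K{\left(8 \right)} = - 25 \left(\left(-51 - 35\right) + 50\right) - 6 = - 25 \left(-86 + 50\right) - 6 = \left(-25\right) \left(-36\right) - 6 = 900 - 6 = 894$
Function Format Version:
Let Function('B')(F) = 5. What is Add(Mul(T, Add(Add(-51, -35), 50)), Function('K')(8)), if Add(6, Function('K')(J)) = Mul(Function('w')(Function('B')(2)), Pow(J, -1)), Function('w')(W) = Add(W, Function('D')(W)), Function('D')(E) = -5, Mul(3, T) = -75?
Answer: 894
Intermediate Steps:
T = -25 (T = Mul(Rational(1, 3), -75) = -25)
Function('w')(W) = Add(-5, W) (Function('w')(W) = Add(W, -5) = Add(-5, W))
Function('K')(J) = -6 (Function('K')(J) = Add(-6, Mul(Add(-5, 5), Pow(J, -1))) = Add(-6, Mul(0, Pow(J, -1))) = Add(-6, 0) = -6)
Add(Mul(T, Add(Add(-51, -35), 50)), Function('K')(8)) = Add(Mul(-25, Add(Add(-51, -35), 50)), -6) = Add(Mul(-25, Add(-86, 50)), -6) = Add(Mul(-25, -36), -6) = Add(900, -6) = 894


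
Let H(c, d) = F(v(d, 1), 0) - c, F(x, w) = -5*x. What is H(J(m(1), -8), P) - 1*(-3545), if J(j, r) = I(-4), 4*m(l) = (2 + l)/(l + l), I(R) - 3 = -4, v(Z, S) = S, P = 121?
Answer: 3541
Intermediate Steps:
I(R) = -1 (I(R) = 3 - 4 = -1)
m(l) = (2 + l)/(8*l) (m(l) = ((2 + l)/(l + l))/4 = ((2 + l)/((2*l)))/4 = ((2 + l)*(1/(2*l)))/4 = ((2 + l)/(2*l))/4 = (2 + l)/(8*l))
J(j, r) = -1
H(c, d) = -5 - c (H(c, d) = -5*1 - c = -5 - c)
H(J(m(1), -8), P) - 1*(-3545) = (-5 - 1*(-1)) - 1*(-3545) = (-5 + 1) + 3545 = -4 + 3545 = 3541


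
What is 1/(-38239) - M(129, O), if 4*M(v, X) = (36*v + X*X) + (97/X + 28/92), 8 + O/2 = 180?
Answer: -37207403547009/1210187872 ≈ -30745.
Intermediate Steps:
O = 344 (O = -16 + 2*180 = -16 + 360 = 344)
M(v, X) = 7/92 + 9*v + X**2/4 + 97/(4*X) (M(v, X) = ((36*v + X*X) + (97/X + 28/92))/4 = ((36*v + X**2) + (97/X + 28*(1/92)))/4 = ((X**2 + 36*v) + (97/X + 7/23))/4 = ((X**2 + 36*v) + (7/23 + 97/X))/4 = (7/23 + X**2 + 36*v + 97/X)/4 = 7/92 + 9*v + X**2/4 + 97/(4*X))
1/(-38239) - M(129, O) = 1/(-38239) - (2231 + 344*(7 + 23*344**2 + 828*129))/(92*344) = -1/38239 - (2231 + 344*(7 + 23*118336 + 106812))/(92*344) = -1/38239 - (2231 + 344*(7 + 2721728 + 106812))/(92*344) = -1/38239 - (2231 + 344*2828547)/(92*344) = -1/38239 - (2231 + 973020168)/(92*344) = -1/38239 - 973022399/(92*344) = -1/38239 - 1*973022399/31648 = -1/38239 - 973022399/31648 = -37207403547009/1210187872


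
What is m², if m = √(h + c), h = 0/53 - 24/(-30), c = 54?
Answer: 274/5 ≈ 54.800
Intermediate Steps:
h = ⅘ (h = 0*(1/53) - 24*(-1/30) = 0 + ⅘ = ⅘ ≈ 0.80000)
m = √1370/5 (m = √(⅘ + 54) = √(274/5) = √1370/5 ≈ 7.4027)
m² = (√1370/5)² = 274/5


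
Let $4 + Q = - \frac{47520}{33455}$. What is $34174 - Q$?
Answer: $\frac{228694502}{6691} \approx 34179.0$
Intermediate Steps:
$Q = - \frac{36268}{6691}$ ($Q = -4 - \frac{47520}{33455} = -4 - \frac{9504}{6691} = - \frac{36268}{6691} \approx -5.4204$)
$34174 - Q = 34174 - - \frac{36268}{6691} = 34174 + \frac{36268}{6691} = \frac{228694502}{6691}$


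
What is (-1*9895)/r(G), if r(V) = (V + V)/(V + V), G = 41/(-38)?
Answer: -9895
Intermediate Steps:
G = -41/38 (G = 41*(-1/38) = -41/38 ≈ -1.0789)
r(V) = 1 (r(V) = (2*V)/((2*V)) = (2*V)*(1/(2*V)) = 1)
(-1*9895)/r(G) = -1*9895/1 = -9895*1 = -9895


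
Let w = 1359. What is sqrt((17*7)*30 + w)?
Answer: sqrt(4929) ≈ 70.207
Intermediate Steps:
sqrt((17*7)*30 + w) = sqrt((17*7)*30 + 1359) = sqrt(119*30 + 1359) = sqrt(3570 + 1359) = sqrt(4929)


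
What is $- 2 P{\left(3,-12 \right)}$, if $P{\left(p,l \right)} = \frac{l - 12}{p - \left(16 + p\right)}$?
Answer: $-3$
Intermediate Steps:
$P{\left(p,l \right)} = \frac{3}{4} - \frac{l}{16}$ ($P{\left(p,l \right)} = \frac{-12 + l}{-16} = \left(-12 + l\right) \left(- \frac{1}{16}\right) = \frac{3}{4} - \frac{l}{16}$)
$- 2 P{\left(3,-12 \right)} = - 2 \left(\frac{3}{4} - - \frac{3}{4}\right) = - 2 \left(\frac{3}{4} + \frac{3}{4}\right) = \left(-2\right) \frac{3}{2} = -3$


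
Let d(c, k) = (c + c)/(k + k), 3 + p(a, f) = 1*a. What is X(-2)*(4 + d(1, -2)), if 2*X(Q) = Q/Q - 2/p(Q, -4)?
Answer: 49/20 ≈ 2.4500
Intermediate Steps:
p(a, f) = -3 + a (p(a, f) = -3 + 1*a = -3 + a)
X(Q) = ½ - 1/(-3 + Q) (X(Q) = (Q/Q - 2/(-3 + Q))/2 = (1 - 2/(-3 + Q))/2 = ½ - 1/(-3 + Q))
d(c, k) = c/k (d(c, k) = (2*c)/((2*k)) = (2*c)*(1/(2*k)) = c/k)
X(-2)*(4 + d(1, -2)) = ((-5 - 2)/(2*(-3 - 2)))*(4 + 1/(-2)) = ((½)*(-7)/(-5))*(4 + 1*(-½)) = ((½)*(-⅕)*(-7))*(4 - ½) = (7/10)*(7/2) = 49/20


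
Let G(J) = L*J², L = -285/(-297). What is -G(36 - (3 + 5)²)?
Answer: -74480/99 ≈ -752.32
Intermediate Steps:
L = 95/99 (L = -285*(-1/297) = 95/99 ≈ 0.95960)
G(J) = 95*J²/99
-G(36 - (3 + 5)²) = -95*(36 - (3 + 5)²)²/99 = -95*(36 - 1*8²)²/99 = -95*(36 - 1*64)²/99 = -95*(36 - 64)²/99 = -95*(-28)²/99 = -95*784/99 = -1*74480/99 = -74480/99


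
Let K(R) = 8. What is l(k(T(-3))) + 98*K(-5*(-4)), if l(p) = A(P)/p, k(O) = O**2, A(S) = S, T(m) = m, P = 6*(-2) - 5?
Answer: 7039/9 ≈ 782.11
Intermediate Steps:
P = -17 (P = -12 - 5 = -17)
l(p) = -17/p
l(k(T(-3))) + 98*K(-5*(-4)) = -17/((-3)**2) + 98*8 = -17/9 + 784 = 7039/9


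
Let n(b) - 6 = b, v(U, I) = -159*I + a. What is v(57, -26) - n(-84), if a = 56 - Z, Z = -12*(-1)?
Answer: 4256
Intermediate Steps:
Z = 12
a = 44 (a = 56 - 1*12 = 56 - 12 = 44)
v(U, I) = 44 - 159*I (v(U, I) = -159*I + 44 = 44 - 159*I)
n(b) = 6 + b
v(57, -26) - n(-84) = (44 - 159*(-26)) - (6 - 84) = (44 + 4134) - 1*(-78) = 4178 + 78 = 4256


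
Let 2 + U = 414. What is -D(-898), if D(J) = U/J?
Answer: 206/449 ≈ 0.45880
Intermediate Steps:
U = 412 (U = -2 + 414 = 412)
D(J) = 412/J
-D(-898) = -412/(-898) = -412*(-1)/898 = -1*(-206/449) = 206/449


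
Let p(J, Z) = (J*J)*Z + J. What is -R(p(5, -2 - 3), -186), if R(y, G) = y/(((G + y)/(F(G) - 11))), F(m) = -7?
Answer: 120/17 ≈ 7.0588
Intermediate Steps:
p(J, Z) = J + Z*J² (p(J, Z) = J²*Z + J = Z*J² + J = J + Z*J²)
R(y, G) = y/(-G/18 - y/18) (R(y, G) = y/(((G + y)/(-7 - 11))) = y/(((G + y)/(-18))) = y/(((G + y)*(-1/18))) = y/(-G/18 - y/18))
-R(p(5, -2 - 3), -186) = -(-18)*5*(1 + 5*(-2 - 3))/(-186 + 5*(1 + 5*(-2 - 3))) = -(-18)*5*(1 + 5*(-5))/(-186 + 5*(1 + 5*(-5))) = -(-18)*5*(1 - 25)/(-186 + 5*(1 - 25)) = -(-18)*5*(-24)/(-186 + 5*(-24)) = -(-18)*(-120)/(-186 - 120) = -(-18)*(-120)/(-306) = -(-18)*(-120)*(-1)/306 = -1*(-120/17) = 120/17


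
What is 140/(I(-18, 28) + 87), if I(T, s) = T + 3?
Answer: 35/18 ≈ 1.9444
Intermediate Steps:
I(T, s) = 3 + T
140/(I(-18, 28) + 87) = 140/((3 - 18) + 87) = 140/(-15 + 87) = 140/72 = 140*(1/72) = 35/18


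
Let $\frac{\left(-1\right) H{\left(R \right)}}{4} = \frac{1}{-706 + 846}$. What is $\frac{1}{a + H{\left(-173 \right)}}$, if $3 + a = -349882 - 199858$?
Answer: $- \frac{35}{19241006} \approx -1.819 \cdot 10^{-6}$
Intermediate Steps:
$H{\left(R \right)} = - \frac{1}{35}$ ($H{\left(R \right)} = - \frac{4}{-706 + 846} = - \frac{4}{140} = \left(-4\right) \frac{1}{140} = - \frac{1}{35}$)
$a = -549743$ ($a = -3 - 549740 = -549743$)
$\frac{1}{a + H{\left(-173 \right)}} = \frac{1}{-549743 - \frac{1}{35}} = \frac{1}{- \frac{19241006}{35}} = - \frac{35}{19241006}$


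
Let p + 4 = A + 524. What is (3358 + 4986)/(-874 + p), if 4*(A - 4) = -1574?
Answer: -16688/1487 ≈ -11.223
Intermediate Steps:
A = -779/2 (A = 4 + (1/4)*(-1574) = 4 - 787/2 = -779/2 ≈ -389.50)
p = 261/2 (p = -4 + (-779/2 + 524) = -4 + 269/2 = 261/2 ≈ 130.50)
(3358 + 4986)/(-874 + p) = (3358 + 4986)/(-874 + 261/2) = 8344/(-1487/2) = 8344*(-2/1487) = -16688/1487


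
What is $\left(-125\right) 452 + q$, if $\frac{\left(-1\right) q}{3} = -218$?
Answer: $-55846$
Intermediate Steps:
$q = 654$ ($q = \left(-3\right) \left(-218\right) = 654$)
$\left(-125\right) 452 + q = \left(-125\right) 452 + 654 = -56500 + 654 = -55846$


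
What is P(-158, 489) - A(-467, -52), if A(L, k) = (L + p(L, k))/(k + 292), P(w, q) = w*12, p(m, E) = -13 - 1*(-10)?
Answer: -45457/24 ≈ -1894.0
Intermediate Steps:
p(m, E) = -3 (p(m, E) = -13 + 10 = -3)
P(w, q) = 12*w
A(L, k) = (-3 + L)/(292 + k) (A(L, k) = (L - 3)/(k + 292) = (-3 + L)/(292 + k))
P(-158, 489) - A(-467, -52) = 12*(-158) - (-3 - 467)/(292 - 52) = -1896 - (-470)/240 = -1896 - 1*(-47/24) = -1896 + 47/24 = -45457/24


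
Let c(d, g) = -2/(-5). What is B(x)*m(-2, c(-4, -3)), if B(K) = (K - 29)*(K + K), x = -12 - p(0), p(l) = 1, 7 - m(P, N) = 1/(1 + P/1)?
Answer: 8736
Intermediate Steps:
c(d, g) = 2/5 (c(d, g) = -2*(-1/5) = 2/5)
m(P, N) = 7 - 1/(1 + P) (m(P, N) = 7 - 1/(1 + P/1) = 7 - 1/(1 + P*1) = 7 - 1/(1 + P))
x = -13 (x = -12 - 1*1 = -12 - 1 = -13)
B(K) = 2*K*(-29 + K) (B(K) = (-29 + K)*(2*K) = 2*K*(-29 + K))
B(x)*m(-2, c(-4, -3)) = (2*(-13)*(-29 - 13))*((6 + 7*(-2))/(1 - 2)) = (2*(-13)*(-42))*((6 - 14)/(-1)) = 1092*(-1*(-8)) = 1092*8 = 8736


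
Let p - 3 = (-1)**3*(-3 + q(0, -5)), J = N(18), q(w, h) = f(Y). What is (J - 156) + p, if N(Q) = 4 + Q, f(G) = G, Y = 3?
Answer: -131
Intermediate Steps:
q(w, h) = 3
J = 22 (J = 4 + 18 = 22)
p = 3 (p = 3 + (-1)**3*(-3 + 3) = 3 - 1*0 = 3 + 0 = 3)
(J - 156) + p = (22 - 156) + 3 = -134 + 3 = -131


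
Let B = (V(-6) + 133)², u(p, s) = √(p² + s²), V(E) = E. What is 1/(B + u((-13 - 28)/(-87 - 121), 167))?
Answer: 697805056/11253691156847 - 208*√1206591377/11253691156847 ≈ 6.1365e-5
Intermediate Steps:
B = 16129 (B = (-6 + 133)² = 127² = 16129)
1/(B + u((-13 - 28)/(-87 - 121), 167)) = 1/(16129 + √(((-13 - 28)/(-87 - 121))² + 167²)) = 1/(16129 + √((-41/(-208))² + 27889)) = 1/(16129 + √((-41*(-1/208))² + 27889)) = 1/(16129 + √((41/208)² + 27889)) = 1/(16129 + √(1681/43264 + 27889)) = 1/(16129 + √(1206591377/43264)) = 1/(16129 + √1206591377/208)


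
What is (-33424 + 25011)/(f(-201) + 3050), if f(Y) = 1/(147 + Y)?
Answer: -454302/164699 ≈ -2.7584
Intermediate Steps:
(-33424 + 25011)/(f(-201) + 3050) = (-33424 + 25011)/(1/(147 - 201) + 3050) = -8413/(1/(-54) + 3050) = -8413/(-1/54 + 3050) = -8413/164699/54 = -8413*54/164699 = -454302/164699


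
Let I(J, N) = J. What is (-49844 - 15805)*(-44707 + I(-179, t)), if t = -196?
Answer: 2946721014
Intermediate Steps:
(-49844 - 15805)*(-44707 + I(-179, t)) = (-49844 - 15805)*(-44707 - 179) = -65649*(-44886) = 2946721014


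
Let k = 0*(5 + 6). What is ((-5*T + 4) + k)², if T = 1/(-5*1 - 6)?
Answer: 2401/121 ≈ 19.843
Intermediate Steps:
T = -1/11 (T = 1/(-5 - 6) = 1/(-11) = -1/11 ≈ -0.090909)
k = 0 (k = 0*11 = 0)
((-5*T + 4) + k)² = ((-5*(-1/11) + 4) + 0)² = ((5/11 + 4) + 0)² = (49/11 + 0)² = (49/11)² = 2401/121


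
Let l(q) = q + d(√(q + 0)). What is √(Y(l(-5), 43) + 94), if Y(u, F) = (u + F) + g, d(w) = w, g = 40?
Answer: √(172 + I*√5) ≈ 13.115 + 0.08525*I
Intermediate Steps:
l(q) = q + √q (l(q) = q + √(q + 0) = q + √q)
Y(u, F) = 40 + F + u (Y(u, F) = (u + F) + 40 = (F + u) + 40 = 40 + F + u)
√(Y(l(-5), 43) + 94) = √((40 + 43 + (-5 + √(-5))) + 94) = √((40 + 43 + (-5 + I*√5)) + 94) = √((78 + I*√5) + 94) = √(172 + I*√5)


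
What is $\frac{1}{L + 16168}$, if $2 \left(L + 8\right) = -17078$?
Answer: $\frac{1}{7621} \approx 0.00013122$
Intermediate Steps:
$L = -8547$ ($L = -8 + \frac{1}{2} \left(-17078\right) = -8 - 8539 = -8547$)
$\frac{1}{L + 16168} = \frac{1}{-8547 + 16168} = \frac{1}{7621}$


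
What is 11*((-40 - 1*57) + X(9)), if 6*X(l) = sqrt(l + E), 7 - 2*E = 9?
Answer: -1067 + 11*sqrt(2)/3 ≈ -1061.8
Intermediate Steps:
E = -1 (E = 7/2 - 1/2*9 = 7/2 - 9/2 = -1)
X(l) = sqrt(-1 + l)/6 (X(l) = sqrt(l - 1)/6 = sqrt(-1 + l)/6)
11*((-40 - 1*57) + X(9)) = 11*((-40 - 1*57) + sqrt(-1 + 9)/6) = 11*((-40 - 57) + sqrt(8)/6) = 11*(-97 + (2*sqrt(2))/6) = 11*(-97 + sqrt(2)/3) = -1067 + 11*sqrt(2)/3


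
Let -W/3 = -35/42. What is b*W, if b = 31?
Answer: 155/2 ≈ 77.500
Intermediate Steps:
W = 5/2 (W = -(-105)/42 = -3*(-⅚) = 5/2 ≈ 2.5000)
b*W = 31*(5/2) = 155/2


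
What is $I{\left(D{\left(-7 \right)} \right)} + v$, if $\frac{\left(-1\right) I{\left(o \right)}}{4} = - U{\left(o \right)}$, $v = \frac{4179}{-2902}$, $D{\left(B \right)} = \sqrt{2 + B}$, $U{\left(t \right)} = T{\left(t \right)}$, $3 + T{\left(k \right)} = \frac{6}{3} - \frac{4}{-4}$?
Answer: $- \frac{4179}{2902} \approx -1.44$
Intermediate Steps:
$T{\left(k \right)} = 0$ ($T{\left(k \right)} = -3 + \left(\frac{6}{3} - \frac{4}{-4}\right) = -3 + \left(6 \cdot \frac{1}{3} - -1\right) = -3 + \left(2 + 1\right) = -3 + 3 = 0$)
$U{\left(t \right)} = 0$
$v = - \frac{4179}{2902}$ ($v = 4179 \left(- \frac{1}{2902}\right) = - \frac{4179}{2902} \approx -1.44$)
$I{\left(o \right)} = 0$ ($I{\left(o \right)} = - 4 \left(\left(-1\right) 0\right) = \left(-4\right) 0 = 0$)
$I{\left(D{\left(-7 \right)} \right)} + v = 0 - \frac{4179}{2902} = - \frac{4179}{2902}$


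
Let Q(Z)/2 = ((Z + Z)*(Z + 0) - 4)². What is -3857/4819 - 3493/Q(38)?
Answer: -9168241193/11451948704 ≈ -0.80058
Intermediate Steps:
Q(Z) = 2*(-4 + 2*Z²)² (Q(Z) = 2*((Z + Z)*(Z + 0) - 4)² = 2*((2*Z)*Z - 4)² = 2*(2*Z² - 4)² = 2*(-4 + 2*Z²)²)
-3857/4819 - 3493/Q(38) = -3857/4819 - 3493*1/(8*(-2 + 38²)²) = -3857*1/4819 - 3493*1/(8*(-2 + 1444)²) = -3857/4819 - 3493/(8*1442²) = -3857/4819 - 3493/(8*2079364) = -3857/4819 - 3493/16634912 = -3857/4819 - 3493*1/16634912 = -3857/4819 - 499/2376416 = -9168241193/11451948704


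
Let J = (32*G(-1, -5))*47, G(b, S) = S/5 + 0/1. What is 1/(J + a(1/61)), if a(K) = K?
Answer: -61/91743 ≈ -0.00066490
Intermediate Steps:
G(b, S) = S/5 (G(b, S) = S*(1/5) + 0*1 = S/5 + 0 = S/5)
J = -1504 (J = (32*((1/5)*(-5)))*47 = (32*(-1))*47 = -32*47 = -1504)
1/(J + a(1/61)) = 1/(-1504 + 1/61) = 1/(-91743/61) = -61/91743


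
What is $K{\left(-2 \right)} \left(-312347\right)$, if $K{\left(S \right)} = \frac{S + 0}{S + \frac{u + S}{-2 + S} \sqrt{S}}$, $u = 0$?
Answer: $- \frac{2498776}{9} - \frac{624694 i \sqrt{2}}{9} \approx -2.7764 \cdot 10^{5} - 98161.0 i$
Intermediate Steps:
$K{\left(S \right)} = \frac{S}{S + \frac{S^{\frac{3}{2}}}{-2 + S}}$ ($K{\left(S \right)} = \frac{S + 0}{S + \frac{0 + S}{-2 + S} \sqrt{S}} = \frac{S}{S + \frac{S}{-2 + S} \sqrt{S}} = \frac{S}{S + \frac{S^{\frac{3}{2}}}{-2 + S}}$)
$K{\left(-2 \right)} \left(-312347\right) = - \frac{2 \left(-2 - 2\right)}{\left(-2\right)^{2} + \left(-2\right)^{\frac{3}{2}} - -4} \left(-312347\right) = \left(-2\right) \frac{1}{4 - 2 i \sqrt{2} + 4} \left(-4\right) \left(-312347\right) = \left(-2\right) \frac{1}{8 - 2 i \sqrt{2}} \left(-4\right) \left(-312347\right) = \frac{8}{8 - 2 i \sqrt{2}} \left(-312347\right) = - \frac{2498776}{8 - 2 i \sqrt{2}}$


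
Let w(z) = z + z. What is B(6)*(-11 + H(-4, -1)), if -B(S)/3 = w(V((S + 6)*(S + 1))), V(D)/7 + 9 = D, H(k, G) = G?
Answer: 37800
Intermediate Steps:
V(D) = -63 + 7*D
w(z) = 2*z
B(S) = 378 - 42*(1 + S)*(6 + S) (B(S) = -6*(-63 + 7*((S + 6)*(S + 1))) = -6*(-63 + 7*((6 + S)*(1 + S))) = -6*(-63 + 7*((1 + S)*(6 + S))) = -6*(-63 + 7*(1 + S)*(6 + S)) = -3*(-126 + 14*(1 + S)*(6 + S)) = 378 - 42*(1 + S)*(6 + S))
B(6)*(-11 + H(-4, -1)) = (126 - 294*6 - 42*6**2)*(-11 - 1) = (126 - 1764 - 42*36)*(-12) = (126 - 1764 - 1512)*(-12) = -3150*(-12) = 37800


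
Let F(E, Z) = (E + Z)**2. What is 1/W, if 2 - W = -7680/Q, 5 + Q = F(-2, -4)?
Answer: 31/7742 ≈ 0.0040041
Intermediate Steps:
Q = 31 (Q = -5 + (-2 - 4)**2 = -5 + (-6)**2 = -5 + 36 = 31)
W = 7742/31 (W = 2 - (-80)*96/31 = 2 - 1*(-7680/31) = 2 + 7680/31 = 7742/31 ≈ 249.74)
1/W = 1/(7742/31) = 31/7742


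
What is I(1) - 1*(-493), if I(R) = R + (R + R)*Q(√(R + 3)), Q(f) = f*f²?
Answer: 510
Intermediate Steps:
Q(f) = f³
I(R) = R + 2*R*(3 + R)^(3/2) (I(R) = R + (R + R)*(√(R + 3))³ = R + (2*R)*(√(3 + R))³ = R + (2*R)*(3 + R)^(3/2) = R + 2*R*(3 + R)^(3/2))
I(1) - 1*(-493) = 1*(1 + 2*(3 + 1)^(3/2)) - 1*(-493) = 1*(1 + 2*4^(3/2)) + 493 = 1*(1 + 2*8) + 493 = 1*(1 + 16) + 493 = 1*17 + 493 = 17 + 493 = 510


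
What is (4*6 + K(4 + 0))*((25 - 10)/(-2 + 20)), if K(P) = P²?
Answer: 100/3 ≈ 33.333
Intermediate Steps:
(4*6 + K(4 + 0))*((25 - 10)/(-2 + 20)) = (4*6 + (4 + 0)²)*((25 - 10)/(-2 + 20)) = (24 + 4²)*(15/18) = (24 + 16)*(15*(1/18)) = 40*(⅚) = 100/3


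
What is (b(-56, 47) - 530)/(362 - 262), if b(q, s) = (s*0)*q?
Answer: -53/10 ≈ -5.3000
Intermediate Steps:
b(q, s) = 0 (b(q, s) = 0*q = 0)
(b(-56, 47) - 530)/(362 - 262) = (0 - 530)/(362 - 262) = -530/100 = -530*1/100 = -53/10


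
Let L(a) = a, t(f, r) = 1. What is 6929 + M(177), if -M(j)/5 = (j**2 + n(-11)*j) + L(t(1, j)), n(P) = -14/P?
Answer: -1659321/11 ≈ -1.5085e+5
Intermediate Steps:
M(j) = -5 - 5*j**2 - 70*j/11 (M(j) = -5*((j**2 + (-14/(-11))*j) + 1) = -5*((j**2 + (-14*(-1/11))*j) + 1) = -5*((j**2 + 14*j/11) + 1) = -5*(1 + j**2 + 14*j/11) = -5 - 5*j**2 - 70*j/11)
6929 + M(177) = 6929 + (-5 - 5*177**2 - 70/11*177) = 6929 + (-5 - 5*31329 - 12390/11) = 6929 + (-5 - 156645 - 12390/11) = 6929 - 1735540/11 = -1659321/11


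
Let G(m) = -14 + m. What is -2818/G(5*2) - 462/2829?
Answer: 1328379/1886 ≈ 704.34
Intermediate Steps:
-2818/G(5*2) - 462/2829 = -2818/(-14 + 5*2) - 462/2829 = -2818/(-14 + 10) - 462*1/2829 = -2818/(-4) - 154/943 = -2818*(-¼) - 154/943 = 1409/2 - 154/943 = 1328379/1886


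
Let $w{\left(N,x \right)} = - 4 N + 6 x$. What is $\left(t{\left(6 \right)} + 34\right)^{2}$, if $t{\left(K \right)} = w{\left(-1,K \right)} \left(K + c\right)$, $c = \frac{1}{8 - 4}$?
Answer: $80656$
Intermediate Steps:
$c = \frac{1}{4} \approx 0.25$
$t{\left(K \right)} = \left(4 + 6 K\right) \left(\frac{1}{4} + K\right)$ ($t{\left(K \right)} = \left(\left(-4\right) \left(-1\right) + 6 K\right) \left(K + \frac{1}{4}\right) = \left(4 + 6 K\right) \left(\frac{1}{4} + K\right)$)
$\left(t{\left(6 \right)} + 34\right)^{2} = \left(\frac{\left(1 + 4 \cdot 6\right) \left(2 + 3 \cdot 6\right)}{2} + 34\right)^{2} = \left(\frac{\left(1 + 24\right) \left(2 + 18\right)}{2} + 34\right)^{2} = \left(\frac{1}{2} \cdot 25 \cdot 20 + 34\right)^{2} = \left(250 + 34\right)^{2} = 284^{2} = 80656$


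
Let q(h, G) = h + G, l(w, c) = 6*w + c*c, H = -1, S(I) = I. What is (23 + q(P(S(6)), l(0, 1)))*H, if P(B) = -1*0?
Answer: -24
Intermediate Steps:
l(w, c) = c² + 6*w (l(w, c) = 6*w + c² = c² + 6*w)
P(B) = 0
q(h, G) = G + h
(23 + q(P(S(6)), l(0, 1)))*H = (23 + ((1² + 6*0) + 0))*(-1) = (23 + ((1 + 0) + 0))*(-1) = (23 + (1 + 0))*(-1) = (23 + 1)*(-1) = 24*(-1) = -24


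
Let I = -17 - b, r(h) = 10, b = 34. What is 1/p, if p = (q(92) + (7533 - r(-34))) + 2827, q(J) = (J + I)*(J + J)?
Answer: 1/17894 ≈ 5.5885e-5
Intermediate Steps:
I = -51 (I = -17 - 1*34 = -17 - 34 = -51)
q(J) = 2*J*(-51 + J) (q(J) = (J - 51)*(J + J) = (-51 + J)*(2*J) = 2*J*(-51 + J))
p = 17894 (p = (2*92*(-51 + 92) + (7533 - 1*10)) + 2827 = (2*92*41 + (7533 - 10)) + 2827 = (7544 + 7523) + 2827 = 15067 + 2827 = 17894)
1/p = 1/17894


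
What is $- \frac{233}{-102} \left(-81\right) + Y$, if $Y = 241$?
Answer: $\frac{1903}{34} \approx 55.971$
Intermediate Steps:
$- \frac{233}{-102} \left(-81\right) + Y = - \frac{233}{-102} \left(-81\right) + 241 = \left(-233\right) \left(- \frac{1}{102}\right) \left(-81\right) + 241 = \frac{233}{102} \left(-81\right) + 241 = - \frac{6291}{34} + 241 = \frac{1903}{34}$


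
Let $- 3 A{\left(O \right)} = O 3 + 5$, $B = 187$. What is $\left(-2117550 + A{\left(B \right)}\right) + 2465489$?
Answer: $\frac{1043251}{3} \approx 3.4775 \cdot 10^{5}$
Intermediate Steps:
$A{\left(O \right)} = - \frac{5}{3} - O$ ($A{\left(O \right)} = - \frac{O 3 + 5}{3} = - \frac{3 O + 5}{3} = - \frac{5 + 3 O}{3} = - \frac{5}{3} - O$)
$\left(-2117550 + A{\left(B \right)}\right) + 2465489 = \left(-2117550 - \frac{566}{3}\right) + 2465489 = - \frac{6353216}{3} + 2465489 = \frac{1043251}{3}$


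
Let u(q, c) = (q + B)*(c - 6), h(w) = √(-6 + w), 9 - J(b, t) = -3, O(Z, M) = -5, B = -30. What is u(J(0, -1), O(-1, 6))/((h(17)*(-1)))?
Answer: -18*√11 ≈ -59.699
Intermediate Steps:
J(b, t) = 12 (J(b, t) = 9 - 1*(-3) = 9 + 3 = 12)
u(q, c) = (-30 + q)*(-6 + c) (u(q, c) = (q - 30)*(c - 6) = (-30 + q)*(-6 + c))
u(J(0, -1), O(-1, 6))/((h(17)*(-1))) = (180 - 30*(-5) - 6*12 - 5*12)/((√(-6 + 17)*(-1))) = (180 + 150 - 72 - 60)/((√11*(-1))) = 198/((-√11)) = 198*(-√11/11) = -18*√11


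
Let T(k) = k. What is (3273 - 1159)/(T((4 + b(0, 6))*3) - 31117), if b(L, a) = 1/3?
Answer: -1057/15552 ≈ -0.067966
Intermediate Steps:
b(L, a) = ⅓
(3273 - 1159)/(T((4 + b(0, 6))*3) - 31117) = (3273 - 1159)/((4 + ⅓)*3 - 31117) = 2114/((13/3)*3 - 31117) = 2114/(13 - 31117) = 2114/(-31104) = 2114*(-1/31104) = -1057/15552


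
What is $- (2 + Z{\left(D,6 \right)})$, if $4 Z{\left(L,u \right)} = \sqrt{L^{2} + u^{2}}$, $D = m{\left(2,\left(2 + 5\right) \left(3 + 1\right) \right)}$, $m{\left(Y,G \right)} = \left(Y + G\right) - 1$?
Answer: $-2 - \frac{\sqrt{877}}{4} \approx -9.4035$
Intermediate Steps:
$m{\left(Y,G \right)} = -1 + G + Y$ ($m{\left(Y,G \right)} = \left(G + Y\right) - 1 = -1 + G + Y$)
$D = 29$ ($D = -1 + \left(2 + 5\right) \left(3 + 1\right) + 2 = -1 + 7 \cdot 4 + 2 = -1 + 28 + 2 = 29$)
$Z{\left(L,u \right)} = \frac{\sqrt{L^{2} + u^{2}}}{4}$
$- (2 + Z{\left(D,6 \right)}) = - (2 + \frac{\sqrt{29^{2} + 6^{2}}}{4}) = - (2 + \frac{\sqrt{841 + 36}}{4}) = - (2 + \frac{\sqrt{877}}{4}) = -2 - \frac{\sqrt{877}}{4}$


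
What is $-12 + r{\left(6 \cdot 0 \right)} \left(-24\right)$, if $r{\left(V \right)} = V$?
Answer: $-12$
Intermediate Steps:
$-12 + r{\left(6 \cdot 0 \right)} \left(-24\right) = -12 + 6 \cdot 0 \left(-24\right) = -12 + 0 \left(-24\right) = -12 + 0 = -12$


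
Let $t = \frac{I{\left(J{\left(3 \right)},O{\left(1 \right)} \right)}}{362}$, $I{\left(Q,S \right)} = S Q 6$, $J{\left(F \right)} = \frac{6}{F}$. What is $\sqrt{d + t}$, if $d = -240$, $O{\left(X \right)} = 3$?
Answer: $\frac{i \sqrt{7859382}}{181} \approx 15.489 i$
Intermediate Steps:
$I{\left(Q,S \right)} = 6 Q S$ ($I{\left(Q,S \right)} = Q S 6 = 6 Q S$)
$t = \frac{18}{181}$ ($t = \frac{6 \cdot \frac{6}{3} \cdot 3}{362} = 6 \cdot 6 \cdot \frac{1}{3} \cdot 3 \cdot \frac{1}{362} = 6 \cdot 2 \cdot 3 \cdot \frac{1}{362} = 36 \cdot \frac{1}{362} = \frac{18}{181} \approx 0.099447$)
$\sqrt{d + t} = \sqrt{-240 + \frac{18}{181}} = \sqrt{- \frac{43422}{181}} = \frac{i \sqrt{7859382}}{181}$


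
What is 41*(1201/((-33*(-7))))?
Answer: 49241/231 ≈ 213.16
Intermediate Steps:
41*(1201/((-33*(-7)))) = 41*(1201/231) = 49241/231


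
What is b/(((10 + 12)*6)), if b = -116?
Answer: -29/33 ≈ -0.87879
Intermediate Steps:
b/(((10 + 12)*6)) = -116*1/(6*(10 + 12)) = -116/(22*6) = -116/132 = -116*1/132 = -29/33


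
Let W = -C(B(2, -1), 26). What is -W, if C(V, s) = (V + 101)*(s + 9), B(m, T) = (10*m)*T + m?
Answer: 2905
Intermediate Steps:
B(m, T) = m + 10*T*m (B(m, T) = 10*T*m + m = m + 10*T*m)
C(V, s) = (9 + s)*(101 + V) (C(V, s) = (101 + V)*(9 + s) = (9 + s)*(101 + V))
W = -2905 (W = -(909 + 9*(2*(1 + 10*(-1))) + 101*26 + (2*(1 + 10*(-1)))*26) = -(909 + 9*(2*(1 - 10)) + 2626 + (2*(1 - 10))*26) = -(909 + 9*(2*(-9)) + 2626 + (2*(-9))*26) = -(909 + 9*(-18) + 2626 - 18*26) = -(909 - 162 + 2626 - 468) = -1*2905 = -2905)
-W = -1*(-2905) = 2905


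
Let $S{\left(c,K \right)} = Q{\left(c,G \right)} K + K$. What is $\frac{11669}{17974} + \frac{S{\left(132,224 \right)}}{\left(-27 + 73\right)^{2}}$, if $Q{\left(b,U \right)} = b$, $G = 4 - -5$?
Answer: $\frac{140043253}{9508246} \approx 14.729$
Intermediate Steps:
$G = 9$ ($G = 4 + 5 = 9$)
$S{\left(c,K \right)} = K + K c$ ($S{\left(c,K \right)} = c K + K = K c + K = K + K c$)
$\frac{11669}{17974} + \frac{S{\left(132,224 \right)}}{\left(-27 + 73\right)^{2}} = \frac{11669}{17974} + \frac{224 \left(1 + 132\right)}{\left(-27 + 73\right)^{2}} = 11669 \cdot \frac{1}{17974} + \frac{224 \cdot 133}{46^{2}} = \frac{11669}{17974} + \frac{29792}{2116} = \frac{11669}{17974} + 29792 \cdot \frac{1}{2116} = \frac{11669}{17974} + \frac{7448}{529} = \frac{140043253}{9508246}$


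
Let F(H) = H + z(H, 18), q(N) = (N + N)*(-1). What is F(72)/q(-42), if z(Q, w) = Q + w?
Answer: 27/14 ≈ 1.9286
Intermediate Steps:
q(N) = -2*N (q(N) = (2*N)*(-1) = -2*N)
F(H) = 18 + 2*H (F(H) = H + (H + 18) = H + (18 + H) = 18 + 2*H)
F(72)/q(-42) = (18 + 2*72)/((-2*(-42))) = (18 + 144)/84 = 162*(1/84) = 27/14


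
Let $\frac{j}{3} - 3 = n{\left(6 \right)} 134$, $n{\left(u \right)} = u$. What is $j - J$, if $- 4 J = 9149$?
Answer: $\frac{18833}{4} \approx 4708.3$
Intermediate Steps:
$J = - \frac{9149}{4}$ ($J = \left(- \frac{1}{4}\right) 9149 = - \frac{9149}{4} \approx -2287.3$)
$j = 2421$ ($j = 9 + 3 \cdot 6 \cdot 134 = 9 + 3 \cdot 804 = 9 + 2412 = 2421$)
$j - J = 2421 - - \frac{9149}{4} = 2421 + \frac{9149}{4} = \frac{18833}{4}$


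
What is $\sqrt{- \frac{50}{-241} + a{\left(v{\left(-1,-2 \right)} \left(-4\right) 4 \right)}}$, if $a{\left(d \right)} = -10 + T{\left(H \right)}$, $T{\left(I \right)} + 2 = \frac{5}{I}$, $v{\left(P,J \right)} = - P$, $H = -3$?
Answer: $\frac{i \sqrt{7035513}}{723} \approx 3.6687 i$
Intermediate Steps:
$T{\left(I \right)} = -2 + \frac{5}{I}$
$a{\left(d \right)} = - \frac{41}{3}$ ($a{\left(d \right)} = -10 - \left(2 - \frac{5}{-3}\right) = -10 + \left(-2 + 5 \left(- \frac{1}{3}\right)\right) = -10 - \frac{11}{3} = - \frac{41}{3}$)
$\sqrt{- \frac{50}{-241} + a{\left(v{\left(-1,-2 \right)} \left(-4\right) 4 \right)}} = \sqrt{- \frac{50}{-241} - \frac{41}{3}} = \sqrt{\left(-50\right) \left(- \frac{1}{241}\right) - \frac{41}{3}} = \sqrt{\frac{50}{241} - \frac{41}{3}} = \sqrt{- \frac{9731}{723}} = \frac{i \sqrt{7035513}}{723}$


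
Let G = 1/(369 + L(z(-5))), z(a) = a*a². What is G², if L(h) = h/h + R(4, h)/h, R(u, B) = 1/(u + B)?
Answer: 228765625/31318025255001 ≈ 7.3046e-6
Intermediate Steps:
z(a) = a³
R(u, B) = 1/(B + u)
L(h) = 1 + 1/(h*(4 + h)) (L(h) = h/h + 1/((h + 4)*h) = 1 + 1/((4 + h)*h) = 1 + 1/(h*(4 + h)))
G = 15125/5596251 (G = 1/(369 + (1 + (-5)³*(4 + (-5)³))/(((-5)³)*(4 + (-5)³))) = 1/(369 + (1 - 125*(4 - 125))/((-125)*(4 - 125))) = 1/(369 - 1/125*(1 - 125*(-121))/(-121)) = 1/(369 - 1/125*(-1/121)*(1 + 15125)) = 1/(369 - 1/125*(-1/121)*15126) = 1/(369 + 15126/15125) = 1/(5596251/15125) = 15125/5596251 ≈ 0.0027027)
G² = (15125/5596251)² = 228765625/31318025255001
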